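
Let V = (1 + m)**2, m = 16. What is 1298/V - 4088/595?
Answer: -3438/1445 ≈ -2.3792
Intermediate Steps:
V = 289 (V = (1 + 16)**2 = 17**2 = 289)
1298/V - 4088/595 = 1298/289 - 4088/595 = 1298*(1/289) - 4088*1/595 = 1298/289 - 584/85 = -3438/1445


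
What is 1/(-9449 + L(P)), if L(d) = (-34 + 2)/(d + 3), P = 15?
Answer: -9/85057 ≈ -0.00010581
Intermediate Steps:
L(d) = -32/(3 + d)
1/(-9449 + L(P)) = 1/(-9449 - 32/(3 + 15)) = 1/(-9449 - 32/18) = 1/(-9449 - 32*1/18) = 1/(-9449 - 16/9) = 1/(-85057/9) = -9/85057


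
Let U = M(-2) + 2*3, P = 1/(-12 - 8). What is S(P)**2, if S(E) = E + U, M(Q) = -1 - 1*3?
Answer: 1521/400 ≈ 3.8025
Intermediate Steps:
M(Q) = -4 (M(Q) = -1 - 3 = -4)
P = -1/20 (P = 1/(-20) = -1/20 ≈ -0.050000)
U = 2 (U = -4 + 2*3 = -4 + 6 = 2)
S(E) = 2 + E (S(E) = E + 2 = 2 + E)
S(P)**2 = (2 - 1/20)**2 = (39/20)**2 = 1521/400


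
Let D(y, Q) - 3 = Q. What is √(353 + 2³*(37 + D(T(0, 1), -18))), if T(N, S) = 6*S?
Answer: 23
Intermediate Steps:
D(y, Q) = 3 + Q
√(353 + 2³*(37 + D(T(0, 1), -18))) = √(353 + 2³*(37 + (3 - 18))) = √(353 + 8*(37 - 15)) = √(353 + 8*22) = √(353 + 176) = √529 = 23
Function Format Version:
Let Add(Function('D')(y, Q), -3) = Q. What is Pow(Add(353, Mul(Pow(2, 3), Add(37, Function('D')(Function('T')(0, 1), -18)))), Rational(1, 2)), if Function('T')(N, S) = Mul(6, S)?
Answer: 23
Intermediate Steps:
Function('D')(y, Q) = Add(3, Q)
Pow(Add(353, Mul(Pow(2, 3), Add(37, Function('D')(Function('T')(0, 1), -18)))), Rational(1, 2)) = Pow(Add(353, Mul(Pow(2, 3), Add(37, Add(3, -18)))), Rational(1, 2)) = Pow(Add(353, Mul(8, Add(37, -15))), Rational(1, 2)) = Pow(Add(353, Mul(8, 22)), Rational(1, 2)) = Pow(Add(353, 176), Rational(1, 2)) = Pow(529, Rational(1, 2)) = 23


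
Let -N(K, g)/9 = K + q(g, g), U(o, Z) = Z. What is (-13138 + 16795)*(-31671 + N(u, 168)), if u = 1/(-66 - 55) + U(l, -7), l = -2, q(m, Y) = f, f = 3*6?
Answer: -14058096777/121 ≈ -1.1618e+8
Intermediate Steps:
f = 18
q(m, Y) = 18
u = -848/121 (u = 1/(-66 - 55) - 7 = 1/(-121) - 7 = -1/121 - 7 = -848/121 ≈ -7.0083)
N(K, g) = -162 - 9*K (N(K, g) = -9*(K + 18) = -9*(18 + K) = -162 - 9*K)
(-13138 + 16795)*(-31671 + N(u, 168)) = (-13138 + 16795)*(-31671 + (-162 - 9*(-848/121))) = 3657*(-31671 + (-162 + 7632/121)) = 3657*(-31671 - 11970/121) = 3657*(-3844161/121) = -14058096777/121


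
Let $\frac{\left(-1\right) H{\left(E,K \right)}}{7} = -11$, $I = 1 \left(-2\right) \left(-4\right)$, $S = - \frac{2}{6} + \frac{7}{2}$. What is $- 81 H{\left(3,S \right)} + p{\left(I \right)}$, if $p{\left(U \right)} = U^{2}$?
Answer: $-6173$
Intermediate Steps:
$S = \frac{19}{6}$ ($S = \left(-2\right) \frac{1}{6} + 7 \cdot \frac{1}{2} = - \frac{1}{3} + \frac{7}{2} = \frac{19}{6} \approx 3.1667$)
$I = 8$ ($I = \left(-2\right) \left(-4\right) = 8$)
$H{\left(E,K \right)} = 77$ ($H{\left(E,K \right)} = \left(-7\right) \left(-11\right) = 77$)
$- 81 H{\left(3,S \right)} + p{\left(I \right)} = \left(-81\right) 77 + 8^{2} = -6237 + 64 = -6173$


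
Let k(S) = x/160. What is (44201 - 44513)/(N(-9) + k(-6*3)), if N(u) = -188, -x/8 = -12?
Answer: 1560/937 ≈ 1.6649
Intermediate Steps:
x = 96 (x = -8*(-12) = 96)
k(S) = 3/5 (k(S) = 96/160 = 96*(1/160) = 3/5)
(44201 - 44513)/(N(-9) + k(-6*3)) = (44201 - 44513)/(-188 + 3/5) = -312/(-937/5) = -312*(-5/937) = 1560/937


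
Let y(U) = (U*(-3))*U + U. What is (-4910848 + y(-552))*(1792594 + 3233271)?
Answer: -29278236867880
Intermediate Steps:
y(U) = U - 3*U**2 (y(U) = (-3*U)*U + U = -3*U**2 + U = U - 3*U**2)
(-4910848 + y(-552))*(1792594 + 3233271) = (-4910848 - 552*(1 - 3*(-552)))*(1792594 + 3233271) = (-4910848 - 552*(1 + 1656))*5025865 = (-4910848 - 552*1657)*5025865 = (-4910848 - 914664)*5025865 = -5825512*5025865 = -29278236867880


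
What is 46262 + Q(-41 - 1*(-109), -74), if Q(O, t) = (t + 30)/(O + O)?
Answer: 1572897/34 ≈ 46262.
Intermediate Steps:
Q(O, t) = (30 + t)/(2*O) (Q(O, t) = (30 + t)/((2*O)) = (30 + t)*(1/(2*O)) = (30 + t)/(2*O))
46262 + Q(-41 - 1*(-109), -74) = 46262 + (30 - 74)/(2*(-41 - 1*(-109))) = 46262 + (½)*(-44)/(-41 + 109) = 46262 + (½)*(-44)/68 = 46262 + (½)*(1/68)*(-44) = 46262 - 11/34 = 1572897/34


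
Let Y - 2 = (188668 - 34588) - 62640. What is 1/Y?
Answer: 1/91442 ≈ 1.0936e-5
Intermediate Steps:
Y = 91442 (Y = 2 + ((188668 - 34588) - 62640) = 2 + (154080 - 62640) = 2 + 91440 = 91442)
1/Y = 1/91442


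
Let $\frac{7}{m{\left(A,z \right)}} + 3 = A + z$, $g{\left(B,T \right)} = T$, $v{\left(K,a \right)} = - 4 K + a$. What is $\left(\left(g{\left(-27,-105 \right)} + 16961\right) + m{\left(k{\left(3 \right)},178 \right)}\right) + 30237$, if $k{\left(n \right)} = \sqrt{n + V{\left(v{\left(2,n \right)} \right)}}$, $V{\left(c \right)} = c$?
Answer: $\frac{1442318536}{30627} - \frac{7 i \sqrt{2}}{30627} \approx 47093.0 - 0.00032323 i$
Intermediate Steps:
$v{\left(K,a \right)} = a - 4 K$
$k{\left(n \right)} = \sqrt{-8 + 2 n}$ ($k{\left(n \right)} = \sqrt{n + \left(n - 8\right)} = \sqrt{n + \left(-8 + n\right)} = \sqrt{-8 + 2 n}$)
$m{\left(A,z \right)} = \frac{7}{-3 + A + z}$ ($m{\left(A,z \right)} = \frac{7}{-3 + \left(A + z\right)} = \frac{7}{-3 + A + z}$)
$\left(\left(g{\left(-27,-105 \right)} + 16961\right) + m{\left(k{\left(3 \right)},178 \right)}\right) + 30237 = \left(\left(-105 + 16961\right) + \frac{7}{-3 + \sqrt{-8 + 2 \cdot 3} + 178}\right) + 30237 = \left(16856 + \frac{7}{-3 + \sqrt{-8 + 6} + 178}\right) + 30237 = \left(16856 + \frac{7}{-3 + \sqrt{-2} + 178}\right) + 30237 = \left(16856 + \frac{7}{-3 + i \sqrt{2} + 178}\right) + 30237 = \left(16856 + \frac{7}{175 + i \sqrt{2}}\right) + 30237 = 47093 + \frac{7}{175 + i \sqrt{2}}$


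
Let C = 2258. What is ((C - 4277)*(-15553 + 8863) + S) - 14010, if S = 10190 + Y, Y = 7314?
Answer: 13510604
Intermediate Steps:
S = 17504 (S = 10190 + 7314 = 17504)
((C - 4277)*(-15553 + 8863) + S) - 14010 = ((2258 - 4277)*(-15553 + 8863) + 17504) - 14010 = (-2019*(-6690) + 17504) - 14010 = (13507110 + 17504) - 14010 = 13524614 - 14010 = 13510604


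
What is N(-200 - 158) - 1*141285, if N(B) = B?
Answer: -141643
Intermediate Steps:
N(-200 - 158) - 1*141285 = (-200 - 158) - 1*141285 = -358 - 141285 = -141643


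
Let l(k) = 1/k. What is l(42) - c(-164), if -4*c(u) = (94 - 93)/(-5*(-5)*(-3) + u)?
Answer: 457/20076 ≈ 0.022763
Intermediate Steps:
c(u) = -1/(4*(-75 + u)) (c(u) = -(94 - 93)/(4*(-5*(-5)*(-3) + u)) = -1/(4*(25*(-3) + u)) = -1/(4*(-75 + u)))
l(42) - c(-164) = 1/42 - (-1)/(-300 + 4*(-164)) = 1/42 - (-1)/(-300 - 656) = 1/42 - (-1)/(-956) = 1/42 - (-1)*(-1)/956 = 1/42 - 1*1/956 = 1/42 - 1/956 = 457/20076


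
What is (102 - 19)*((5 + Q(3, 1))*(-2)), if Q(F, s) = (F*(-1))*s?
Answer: -332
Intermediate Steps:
Q(F, s) = -F*s (Q(F, s) = (-F)*s = -F*s)
(102 - 19)*((5 + Q(3, 1))*(-2)) = (102 - 19)*((5 - 1*3*1)*(-2)) = 83*((5 - 3)*(-2)) = 83*(2*(-2)) = 83*(-4) = -332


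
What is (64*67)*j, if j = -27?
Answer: -115776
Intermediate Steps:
(64*67)*j = (64*67)*(-27) = 4288*(-27) = -115776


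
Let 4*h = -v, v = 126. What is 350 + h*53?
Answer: -2639/2 ≈ -1319.5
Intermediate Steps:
h = -63/2 (h = (-1*126)/4 = (¼)*(-126) = -63/2 ≈ -31.500)
350 + h*53 = 350 - 63/2*53 = 350 - 3339/2 = -2639/2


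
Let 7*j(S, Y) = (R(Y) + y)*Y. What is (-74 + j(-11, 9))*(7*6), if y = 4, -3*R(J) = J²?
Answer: -4350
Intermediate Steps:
R(J) = -J²/3
j(S, Y) = Y*(4 - Y²/3)/7 (j(S, Y) = ((-Y²/3 + 4)*Y)/7 = ((4 - Y²/3)*Y)/7 = (Y*(4 - Y²/3))/7 = Y*(4 - Y²/3)/7)
(-74 + j(-11, 9))*(7*6) = (-74 + (1/21)*9*(12 - 1*9²))*(7*6) = (-74 + (1/21)*9*(12 - 1*81))*42 = (-74 + (1/21)*9*(12 - 81))*42 = (-74 + (1/21)*9*(-69))*42 = (-74 - 207/7)*42 = -725/7*42 = -4350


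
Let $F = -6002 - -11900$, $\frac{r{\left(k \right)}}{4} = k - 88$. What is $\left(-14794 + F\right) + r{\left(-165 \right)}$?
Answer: $-9908$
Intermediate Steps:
$r{\left(k \right)} = -352 + 4 k$ ($r{\left(k \right)} = 4 \left(k - 88\right) = 4 \left(-88 + k\right) = -352 + 4 k$)
$F = 5898$ ($F = -6002 + 11900 = 5898$)
$\left(-14794 + F\right) + r{\left(-165 \right)} = \left(-14794 + 5898\right) + \left(-352 + 4 \left(-165\right)\right) = -8896 - 1012 = -9908$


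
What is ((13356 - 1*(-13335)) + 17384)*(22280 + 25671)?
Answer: 2113440325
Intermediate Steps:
((13356 - 1*(-13335)) + 17384)*(22280 + 25671) = ((13356 + 13335) + 17384)*47951 = (26691 + 17384)*47951 = 44075*47951 = 2113440325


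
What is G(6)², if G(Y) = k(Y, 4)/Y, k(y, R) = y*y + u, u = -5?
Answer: 961/36 ≈ 26.694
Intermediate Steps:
k(y, R) = -5 + y² (k(y, R) = y*y - 5 = y² - 5 = -5 + y²)
G(Y) = (-5 + Y²)/Y
G(6)² = (6 - 5/6)² = (6 - 5*⅙)² = (6 - ⅚)² = (31/6)² = 961/36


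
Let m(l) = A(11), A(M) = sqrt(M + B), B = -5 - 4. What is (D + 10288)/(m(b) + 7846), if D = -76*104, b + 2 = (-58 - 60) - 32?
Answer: 9352432/30779857 - 1192*sqrt(2)/30779857 ≈ 0.30379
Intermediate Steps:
B = -9
b = -152 (b = -2 + ((-58 - 60) - 32) = -2 + (-118 - 32) = -2 - 150 = -152)
A(M) = sqrt(-9 + M) (A(M) = sqrt(M - 9) = sqrt(-9 + M))
m(l) = sqrt(2) (m(l) = sqrt(-9 + 11) = sqrt(2))
D = -7904
(D + 10288)/(m(b) + 7846) = (-7904 + 10288)/(sqrt(2) + 7846) = 2384/(7846 + sqrt(2))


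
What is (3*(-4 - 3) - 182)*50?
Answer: -10150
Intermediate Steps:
(3*(-4 - 3) - 182)*50 = (3*(-7) - 182)*50 = (-21 - 182)*50 = -203*50 = -10150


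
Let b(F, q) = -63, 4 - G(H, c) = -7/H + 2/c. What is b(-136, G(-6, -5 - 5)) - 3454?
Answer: -3517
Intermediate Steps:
G(H, c) = 4 - 2/c + 7/H (G(H, c) = 4 - (-7/H + 2/c) = 4 + (-2/c + 7/H) = 4 - 2/c + 7/H)
b(-136, G(-6, -5 - 5)) - 3454 = -63 - 3454 = -3517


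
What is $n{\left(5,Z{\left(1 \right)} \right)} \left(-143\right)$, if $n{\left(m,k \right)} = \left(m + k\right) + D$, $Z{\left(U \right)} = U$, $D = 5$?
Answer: $-1573$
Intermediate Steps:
$n{\left(m,k \right)} = 5 + k + m$ ($n{\left(m,k \right)} = \left(m + k\right) + 5 = \left(k + m\right) + 5 = 5 + k + m$)
$n{\left(5,Z{\left(1 \right)} \right)} \left(-143\right) = \left(5 + 1 + 5\right) \left(-143\right) = 11 \left(-143\right) = -1573$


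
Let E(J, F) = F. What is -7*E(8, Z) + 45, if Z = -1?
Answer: 52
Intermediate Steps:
-7*E(8, Z) + 45 = -7*(-1) + 45 = 7 + 45 = 52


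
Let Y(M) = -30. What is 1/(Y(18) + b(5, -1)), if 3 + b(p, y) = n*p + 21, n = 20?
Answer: 1/88 ≈ 0.011364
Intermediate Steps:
b(p, y) = 18 + 20*p (b(p, y) = -3 + (20*p + 21) = -3 + (21 + 20*p) = 18 + 20*p)
1/(Y(18) + b(5, -1)) = 1/(-30 + (18 + 20*5)) = 1/(-30 + (18 + 100)) = 1/(-30 + 118) = 1/88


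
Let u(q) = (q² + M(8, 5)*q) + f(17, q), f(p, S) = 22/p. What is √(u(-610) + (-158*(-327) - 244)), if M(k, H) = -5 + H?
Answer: 2*√30599558/17 ≈ 650.79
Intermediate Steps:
u(q) = 22/17 + q² (u(q) = (q² + (-5 + 5)*q) + 22/17 = (q² + 0*q) + 22*(1/17) = (q² + 0) + 22/17 = q² + 22/17 = 22/17 + q²)
√(u(-610) + (-158*(-327) - 244)) = √((22/17 + (-610)²) + (-158*(-327) - 244)) = √((22/17 + 372100) + (51666 - 244)) = √(6325722/17 + 51422) = √(7199896/17) = 2*√30599558/17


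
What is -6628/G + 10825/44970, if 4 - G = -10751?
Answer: -12109219/32243490 ≈ -0.37556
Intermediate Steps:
G = 10755 (G = 4 - 1*(-10751) = 4 + 10751 = 10755)
-6628/G + 10825/44970 = -6628/10755 + 10825/44970 = -6628*1/10755 + 10825*(1/44970) = -6628/10755 + 2165/8994 = -12109219/32243490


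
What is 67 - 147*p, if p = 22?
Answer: -3167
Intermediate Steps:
67 - 147*p = 67 - 147*22 = 67 - 3234 = -3167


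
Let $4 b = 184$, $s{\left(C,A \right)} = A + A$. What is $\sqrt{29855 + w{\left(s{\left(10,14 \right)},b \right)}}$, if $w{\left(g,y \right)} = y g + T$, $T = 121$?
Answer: $4 \sqrt{1954} \approx 176.82$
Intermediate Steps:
$s{\left(C,A \right)} = 2 A$
$b = 46$ ($b = \frac{1}{4} \cdot 184 = 46$)
$w{\left(g,y \right)} = 121 + g y$ ($w{\left(g,y \right)} = y g + 121 = g y + 121 = 121 + g y$)
$\sqrt{29855 + w{\left(s{\left(10,14 \right)},b \right)}} = \sqrt{29855 + \left(121 + 2 \cdot 14 \cdot 46\right)} = \sqrt{29855 + \left(121 + 28 \cdot 46\right)} = \sqrt{29855 + \left(121 + 1288\right)} = \sqrt{29855 + 1409} = \sqrt{31264} = 4 \sqrt{1954}$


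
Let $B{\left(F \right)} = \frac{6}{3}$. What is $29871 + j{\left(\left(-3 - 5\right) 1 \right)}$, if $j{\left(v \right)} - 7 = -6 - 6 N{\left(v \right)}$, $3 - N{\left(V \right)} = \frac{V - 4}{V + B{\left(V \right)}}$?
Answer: $29866$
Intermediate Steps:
$B{\left(F \right)} = 2$ ($B{\left(F \right)} = 6 \cdot \frac{1}{3} = 2$)
$N{\left(V \right)} = 3 - \frac{-4 + V}{2 + V}$ ($N{\left(V \right)} = 3 - \frac{V - 4}{V + 2} = 3 - \frac{-4 + V}{2 + V}$)
$j{\left(v \right)} = 1 - \frac{12 \left(5 + v\right)}{2 + v}$ ($j{\left(v \right)} = 7 - \left(6 + 6 \frac{2 \left(5 + v\right)}{2 + v}\right) = 7 - \left(6 + \frac{12 \left(5 + v\right)}{2 + v}\right) = 1 - \frac{12 \left(5 + v\right)}{2 + v}$)
$29871 + j{\left(\left(-3 - 5\right) 1 \right)} = 29871 + \frac{-58 - 11 \left(-3 - 5\right) 1}{2 + \left(-3 - 5\right) 1} = 29871 + \frac{-58 - 11 \left(\left(-8\right) 1\right)}{2 - 8} = 29871 + \frac{-58 - -88}{2 - 8} = 29871 + \frac{-58 + 88}{-6} = 29871 - 5 = 29866$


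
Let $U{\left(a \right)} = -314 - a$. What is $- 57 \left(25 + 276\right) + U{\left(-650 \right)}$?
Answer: $-16821$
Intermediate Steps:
$- 57 \left(25 + 276\right) + U{\left(-650 \right)} = - 57 \left(25 + 276\right) - -336 = \left(-57\right) 301 + \left(-314 + 650\right) = -17157 + 336 = -16821$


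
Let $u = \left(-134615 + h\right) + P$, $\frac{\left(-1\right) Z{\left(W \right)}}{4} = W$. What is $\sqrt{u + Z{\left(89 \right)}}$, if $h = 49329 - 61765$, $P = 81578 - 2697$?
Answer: $27 i \sqrt{94} \approx 261.77 i$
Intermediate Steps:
$P = 78881$
$Z{\left(W \right)} = - 4 W$
$h = -12436$ ($h = 49329 - 61765 = -12436$)
$u = -68170$ ($u = \left(-134615 - 12436\right) + 78881 = -147051 + 78881 = -68170$)
$\sqrt{u + Z{\left(89 \right)}} = \sqrt{-68170 - 356} = \sqrt{-68526} = 27 i \sqrt{94}$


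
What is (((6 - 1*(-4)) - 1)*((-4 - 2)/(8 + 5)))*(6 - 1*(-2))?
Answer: -432/13 ≈ -33.231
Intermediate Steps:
(((6 - 1*(-4)) - 1)*((-4 - 2)/(8 + 5)))*(6 - 1*(-2)) = (((6 + 4) - 1)*(-6/13))*(6 + 2) = ((10 - 1)*(-6*1/13))*8 = (9*(-6/13))*8 = -54/13*8 = -432/13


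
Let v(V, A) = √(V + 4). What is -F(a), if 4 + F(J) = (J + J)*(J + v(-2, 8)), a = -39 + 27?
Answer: -284 + 24*√2 ≈ -250.06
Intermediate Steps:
v(V, A) = √(4 + V)
a = -12
F(J) = -4 + 2*J*(J + √2) (F(J) = -4 + (J + J)*(J + √(4 - 2)) = -4 + (2*J)*(J + √2) = -4 + 2*J*(J + √2))
-F(a) = -(-4 + 2*(-12)² + 2*(-12)*√2) = -(-4 + 2*144 - 24*√2) = -(-4 + 288 - 24*√2) = -(284 - 24*√2) = -284 + 24*√2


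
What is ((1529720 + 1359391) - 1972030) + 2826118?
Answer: 3743199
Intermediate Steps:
((1529720 + 1359391) - 1972030) + 2826118 = (2889111 - 1972030) + 2826118 = 917081 + 2826118 = 3743199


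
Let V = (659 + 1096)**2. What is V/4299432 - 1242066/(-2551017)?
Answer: 209482133999/174094033688 ≈ 1.2033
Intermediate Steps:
V = 3080025 (V = 1755**2 = 3080025)
V/4299432 - 1242066/(-2551017) = 3080025/4299432 - 1242066/(-2551017) = 3080025*(1/4299432) - 1242066*(-1/2551017) = 1026675/1433144 + 59146/121477 = 209482133999/174094033688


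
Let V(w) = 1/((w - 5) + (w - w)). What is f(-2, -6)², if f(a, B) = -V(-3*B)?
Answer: 1/169 ≈ 0.0059172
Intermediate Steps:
V(w) = 1/(-5 + w) (V(w) = 1/((-5 + w) + 0) = 1/(-5 + w))
f(a, B) = -1/(-5 - 3*B)
f(-2, -6)² = (1/(5 + 3*(-6)))² = (1/(5 - 18))² = (1/(-13))² = (-1/13)² = 1/169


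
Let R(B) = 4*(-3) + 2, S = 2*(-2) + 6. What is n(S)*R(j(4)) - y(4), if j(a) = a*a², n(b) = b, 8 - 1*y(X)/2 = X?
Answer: -28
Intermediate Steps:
y(X) = 16 - 2*X
S = 2 (S = -4 + 6 = 2)
j(a) = a³
R(B) = -10 (R(B) = -12 + 2 = -10)
n(S)*R(j(4)) - y(4) = 2*(-10) - (16 - 2*4) = -20 - (16 - 8) = -20 - 1*8 = -20 - 8 = -28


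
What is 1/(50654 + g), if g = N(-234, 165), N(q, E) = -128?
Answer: 1/50526 ≈ 1.9792e-5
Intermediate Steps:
g = -128
1/(50654 + g) = 1/(50654 - 128) = 1/50526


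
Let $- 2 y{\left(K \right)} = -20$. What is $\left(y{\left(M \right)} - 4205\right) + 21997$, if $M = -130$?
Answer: $17802$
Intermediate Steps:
$y{\left(K \right)} = 10$ ($y{\left(K \right)} = \left(- \frac{1}{2}\right) \left(-20\right) = 10$)
$\left(y{\left(M \right)} - 4205\right) + 21997 = \left(10 - 4205\right) + 21997 = -4195 + 21997 = 17802$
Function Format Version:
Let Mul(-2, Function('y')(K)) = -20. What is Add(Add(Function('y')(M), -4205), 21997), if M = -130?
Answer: 17802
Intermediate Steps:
Function('y')(K) = 10 (Function('y')(K) = Mul(Rational(-1, 2), -20) = 10)
Add(Add(Function('y')(M), -4205), 21997) = Add(Add(10, -4205), 21997) = Add(-4195, 21997) = 17802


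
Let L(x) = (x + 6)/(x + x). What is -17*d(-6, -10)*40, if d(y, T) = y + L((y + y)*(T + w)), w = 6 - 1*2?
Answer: 11135/3 ≈ 3711.7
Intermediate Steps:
w = 4 (w = 6 - 2 = 4)
L(x) = (6 + x)/(2*x) (L(x) = (6 + x)/((2*x)) = (6 + x)*(1/(2*x)) = (6 + x)/(2*x))
d(y, T) = y + (6 + 2*y*(4 + T))/(4*y*(4 + T)) (d(y, T) = y + (6 + (y + y)*(T + 4))/(2*(((y + y)*(T + 4)))) = y + (6 + (2*y)*(4 + T))/(2*(((2*y)*(4 + T)))) = y + (6 + 2*y*(4 + T))/(2*((2*y*(4 + T)))) = y + (1/(2*y*(4 + T)))*(6 + 2*y*(4 + T))/2 = y + (6 + 2*y*(4 + T))/(4*y*(4 + T)))
-17*d(-6, -10)*40 = -17*(3 - 6*(4 - 10) + 2*(-6)²*(4 - 10))/(2*(-6)*(4 - 10))*40 = -17*(-1)*(3 - 6*(-6) + 2*36*(-6))/(2*6*(-6))*40 = -17*(-1)*(-1)*(3 + 36 - 432)/(2*6*6)*40 = -17*(-1)*(-1)*(-393)/(2*6*6)*40 = -17*(-131/24)*40 = (2227/24)*40 = 11135/3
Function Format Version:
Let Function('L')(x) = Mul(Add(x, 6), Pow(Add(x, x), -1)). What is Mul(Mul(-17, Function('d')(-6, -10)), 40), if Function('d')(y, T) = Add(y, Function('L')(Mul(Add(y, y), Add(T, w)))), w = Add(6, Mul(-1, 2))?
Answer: Rational(11135, 3) ≈ 3711.7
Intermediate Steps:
w = 4 (w = Add(6, -2) = 4)
Function('L')(x) = Mul(Rational(1, 2), Pow(x, -1), Add(6, x)) (Function('L')(x) = Mul(Add(6, x), Pow(Mul(2, x), -1)) = Mul(Add(6, x), Mul(Rational(1, 2), Pow(x, -1))) = Mul(Rational(1, 2), Pow(x, -1), Add(6, x)))
Function('d')(y, T) = Add(y, Mul(Rational(1, 4), Pow(y, -1), Pow(Add(4, T), -1), Add(6, Mul(2, y, Add(4, T))))) (Function('d')(y, T) = Add(y, Mul(Rational(1, 2), Pow(Mul(Add(y, y), Add(T, 4)), -1), Add(6, Mul(Add(y, y), Add(T, 4))))) = Add(y, Mul(Rational(1, 2), Pow(Mul(Mul(2, y), Add(4, T)), -1), Add(6, Mul(Mul(2, y), Add(4, T))))) = Add(y, Mul(Rational(1, 2), Pow(Mul(2, y, Add(4, T)), -1), Add(6, Mul(2, y, Add(4, T))))) = Add(y, Mul(Rational(1, 2), Mul(Rational(1, 2), Pow(y, -1), Pow(Add(4, T), -1)), Add(6, Mul(2, y, Add(4, T))))) = Add(y, Mul(Rational(1, 4), Pow(y, -1), Pow(Add(4, T), -1), Add(6, Mul(2, y, Add(4, T))))))
Mul(Mul(-17, Function('d')(-6, -10)), 40) = Mul(Mul(-17, Mul(Rational(1, 2), Pow(-6, -1), Pow(Add(4, -10), -1), Add(3, Mul(-6, Add(4, -10)), Mul(2, Pow(-6, 2), Add(4, -10))))), 40) = Mul(Mul(-17, Mul(Rational(1, 2), Rational(-1, 6), Pow(-6, -1), Add(3, Mul(-6, -6), Mul(2, 36, -6)))), 40) = Mul(Mul(-17, Mul(Rational(1, 2), Rational(-1, 6), Rational(-1, 6), Add(3, 36, -432))), 40) = Mul(Mul(-17, Mul(Rational(1, 2), Rational(-1, 6), Rational(-1, 6), -393)), 40) = Mul(Mul(-17, Rational(-131, 24)), 40) = Mul(Rational(2227, 24), 40) = Rational(11135, 3)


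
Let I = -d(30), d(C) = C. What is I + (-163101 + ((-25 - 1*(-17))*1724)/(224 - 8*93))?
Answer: -10601791/65 ≈ -1.6310e+5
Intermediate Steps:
I = -30 (I = -1*30 = -30)
I + (-163101 + ((-25 - 1*(-17))*1724)/(224 - 8*93)) = -30 + (-163101 + ((-25 - 1*(-17))*1724)/(224 - 8*93)) = -30 + (-163101 + ((-25 + 17)*1724)/(224 - 744)) = -30 + (-163101 - 8*1724/(-520)) = -30 + (-163101 - 13792*(-1/520)) = -30 + (-163101 + 1724/65) = -30 - 10599841/65 = -10601791/65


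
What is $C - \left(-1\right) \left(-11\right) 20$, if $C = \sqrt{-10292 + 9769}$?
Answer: $-220 + i \sqrt{523} \approx -220.0 + 22.869 i$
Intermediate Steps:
$C = i \sqrt{523}$ ($C = \sqrt{-523} = i \sqrt{523} \approx 22.869 i$)
$C - \left(-1\right) \left(-11\right) 20 = i \sqrt{523} - \left(-1\right) \left(-11\right) 20 = i \sqrt{523} - 11 \cdot 20 = i \sqrt{523} - 220 = -220 + i \sqrt{523}$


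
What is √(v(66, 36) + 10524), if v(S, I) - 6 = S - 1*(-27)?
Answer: √10623 ≈ 103.07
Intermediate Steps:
v(S, I) = 33 + S (v(S, I) = 6 + (S - 1*(-27)) = 6 + (S + 27) = 6 + (27 + S) = 33 + S)
√(v(66, 36) + 10524) = √((33 + 66) + 10524) = √(99 + 10524) = √10623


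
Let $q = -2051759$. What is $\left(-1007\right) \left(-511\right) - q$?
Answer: $2566336$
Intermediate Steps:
$\left(-1007\right) \left(-511\right) - q = \left(-1007\right) \left(-511\right) - -2051759 = 514577 + 2051759 = 2566336$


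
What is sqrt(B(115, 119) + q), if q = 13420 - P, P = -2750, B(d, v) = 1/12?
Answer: sqrt(582123)/6 ≈ 127.16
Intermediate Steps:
B(d, v) = 1/12
q = 16170 (q = 13420 - 1*(-2750) = 13420 + 2750 = 16170)
sqrt(B(115, 119) + q) = sqrt(1/12 + 16170) = sqrt(194041/12) = sqrt(582123)/6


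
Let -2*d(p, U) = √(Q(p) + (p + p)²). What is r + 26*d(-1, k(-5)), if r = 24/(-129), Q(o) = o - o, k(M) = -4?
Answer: -1126/43 ≈ -26.186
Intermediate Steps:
Q(o) = 0
d(p, U) = -√(p²) (d(p, U) = -√(0 + (p + p)²)/2 = -√(0 + (2*p)²)/2 = -√(0 + 4*p²)/2 = -2*√(p²)/2 = -√(p²))
r = -8/43 (r = 24*(-1/129) = -8/43 ≈ -0.18605)
r + 26*d(-1, k(-5)) = -8/43 + 26*(-√((-1)²)) = -8/43 + 26*(-√1) = -8/43 + 26*(-1*1) = -8/43 + 26*(-1) = -8/43 - 26 = -1126/43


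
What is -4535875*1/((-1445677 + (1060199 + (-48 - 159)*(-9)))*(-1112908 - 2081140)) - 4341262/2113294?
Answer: -531929159503530449/258938685450647488 ≈ -2.0543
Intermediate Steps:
-4535875*1/((-1445677 + (1060199 + (-48 - 159)*(-9)))*(-1112908 - 2081140)) - 4341262/2113294 = -4535875*(-1/(3194048*(-1445677 + (1060199 - 207*(-9))))) - 4341262*1/2113294 = -4535875*(-1/(3194048*(-1445677 + (1060199 + 1863)))) - 2170631/1056647 = -4535875*(-1/(3194048*(-1445677 + 1062062))) - 2170631/1056647 = -4535875/((-383615*(-3194048))) - 2170631/1056647 = -4535875/1225284723520 - 2170631/1056647 = -4535875*1/1225284723520 - 2170631/1056647 = -907175/245056944704 - 2170631/1056647 = -531929159503530449/258938685450647488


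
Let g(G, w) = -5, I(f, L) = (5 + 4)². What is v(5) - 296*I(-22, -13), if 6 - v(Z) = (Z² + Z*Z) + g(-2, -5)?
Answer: -24015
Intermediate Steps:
I(f, L) = 81 (I(f, L) = 9² = 81)
v(Z) = 11 - 2*Z² (v(Z) = 6 - ((Z² + Z*Z) - 5) = 6 - ((Z² + Z²) - 5) = 6 - (2*Z² - 5) = 6 - (-5 + 2*Z²) = 6 + (5 - 2*Z²) = 11 - 2*Z²)
v(5) - 296*I(-22, -13) = (11 - 2*5²) - 296*81 = (11 - 2*25) - 23976 = (11 - 50) - 23976 = -39 - 23976 = -24015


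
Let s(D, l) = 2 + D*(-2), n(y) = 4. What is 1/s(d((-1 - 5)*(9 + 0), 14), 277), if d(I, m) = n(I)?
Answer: -⅙ ≈ -0.16667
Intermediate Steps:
d(I, m) = 4
s(D, l) = 2 - 2*D
1/s(d((-1 - 5)*(9 + 0), 14), 277) = 1/(2 - 2*4) = 1/(2 - 8) = 1/(-6) = -⅙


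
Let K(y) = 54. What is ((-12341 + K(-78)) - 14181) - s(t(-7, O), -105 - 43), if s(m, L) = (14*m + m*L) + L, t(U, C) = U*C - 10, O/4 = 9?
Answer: -61428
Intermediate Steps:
O = 36 (O = 4*9 = 36)
t(U, C) = -10 + C*U (t(U, C) = C*U - 10 = -10 + C*U)
s(m, L) = L + 14*m + L*m (s(m, L) = (14*m + L*m) + L = L + 14*m + L*m)
((-12341 + K(-78)) - 14181) - s(t(-7, O), -105 - 43) = ((-12341 + 54) - 14181) - ((-105 - 43) + 14*(-10 + 36*(-7)) + (-105 - 43)*(-10 + 36*(-7))) = (-12287 - 14181) - (-148 + 14*(-10 - 252) - 148*(-10 - 252)) = -26468 - (-148 + 14*(-262) - 148*(-262)) = -26468 - (-148 - 3668 + 38776) = -26468 - 1*34960 = -26468 - 34960 = -61428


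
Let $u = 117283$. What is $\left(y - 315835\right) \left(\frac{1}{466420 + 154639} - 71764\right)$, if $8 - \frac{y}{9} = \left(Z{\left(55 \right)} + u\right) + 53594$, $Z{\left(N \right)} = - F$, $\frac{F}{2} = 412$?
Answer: $\frac{82286322449188000}{621059} \approx 1.3249 \cdot 10^{11}$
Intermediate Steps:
$F = 824$ ($F = 2 \cdot 412 = 824$)
$Z{\left(N \right)} = -824$ ($Z{\left(N \right)} = \left(-1\right) 824 = -824$)
$y = -1530405$ ($y = 72 - 9 \left(\left(-824 + 117283\right) + 53594\right) = 72 - 9 \left(116459 + 53594\right) = 72 - 1530477 = -1530405$)
$\left(y - 315835\right) \left(\frac{1}{466420 + 154639} - 71764\right) = \left(-1530405 - 315835\right) \left(\frac{1}{466420 + 154639} - 71764\right) = - 1846240 \left(\frac{1}{621059} - 71764\right) = \left(-1846240\right) \left(- \frac{44569678075}{621059}\right) = \frac{82286322449188000}{621059}$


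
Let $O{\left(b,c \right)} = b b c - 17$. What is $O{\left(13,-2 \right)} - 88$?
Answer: $-443$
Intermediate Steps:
$O{\left(b,c \right)} = -17 + c b^{2}$ ($O{\left(b,c \right)} = b^{2} c - 17 = c b^{2} - 17 = -17 + c b^{2}$)
$O{\left(13,-2 \right)} - 88 = \left(-17 - 2 \cdot 13^{2}\right) - 88 = \left(-17 - 338\right) - 88 = -355 - 88 = -443$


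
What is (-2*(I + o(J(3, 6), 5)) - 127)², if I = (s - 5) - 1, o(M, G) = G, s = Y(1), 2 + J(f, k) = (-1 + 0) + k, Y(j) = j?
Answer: 16129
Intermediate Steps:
J(f, k) = -3 + k (J(f, k) = -2 + ((-1 + 0) + k) = -2 + (-1 + k) = -3 + k)
s = 1
I = -5 (I = (1 - 5) - 1 = -4 - 1 = -5)
(-2*(I + o(J(3, 6), 5)) - 127)² = (-2*(-5 + 5) - 127)² = (-2*0 - 127)² = (0 - 127)² = (-127)² = 16129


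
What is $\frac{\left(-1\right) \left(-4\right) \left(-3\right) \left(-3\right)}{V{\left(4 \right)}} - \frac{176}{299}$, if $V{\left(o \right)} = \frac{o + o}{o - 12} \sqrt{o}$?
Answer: $- \frac{5558}{299} \approx -18.589$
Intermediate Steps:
$V{\left(o \right)} = \frac{2 o^{\frac{3}{2}}}{-12 + o}$ ($V{\left(o \right)} = \frac{2 o}{-12 + o} \sqrt{o} = \frac{2 o^{\frac{3}{2}}}{-12 + o}$)
$\frac{\left(-1\right) \left(-4\right) \left(-3\right) \left(-3\right)}{V{\left(4 \right)}} - \frac{176}{299} = \frac{\left(-1\right) \left(-4\right) \left(-3\right) \left(-3\right)}{2 \cdot 4^{\frac{3}{2}} \frac{1}{-12 + 4}} - \frac{176}{299} = \frac{\left(-1\right) 12 \left(-3\right)}{2 \cdot 8 \frac{1}{-8}} - \frac{176}{299} = \frac{\left(-1\right) \left(-36\right)}{2 \cdot 8 \left(- \frac{1}{8}\right)} - \frac{176}{299} = \frac{36}{-2} - \frac{176}{299} = 36 \left(- \frac{1}{2}\right) - \frac{176}{299} = -18 - \frac{176}{299} = - \frac{5558}{299}$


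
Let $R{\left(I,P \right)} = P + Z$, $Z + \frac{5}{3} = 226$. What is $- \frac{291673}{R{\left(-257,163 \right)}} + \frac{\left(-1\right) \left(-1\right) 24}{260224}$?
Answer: $- \frac{14231307273}{18898768} \approx -753.03$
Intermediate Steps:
$Z = \frac{673}{3}$ ($Z = - \frac{5}{3} + 226 = \frac{673}{3} \approx 224.33$)
$R{\left(I,P \right)} = \frac{673}{3} + P$ ($R{\left(I,P \right)} = P + \frac{673}{3} = \frac{673}{3} + P$)
$- \frac{291673}{R{\left(-257,163 \right)}} + \frac{\left(-1\right) \left(-1\right) 24}{260224} = - \frac{291673}{\frac{673}{3} + 163} + \frac{\left(-1\right) \left(-1\right) 24}{260224} = - \frac{291673}{\frac{1162}{3}} + 1 \cdot 24 \cdot \frac{1}{260224} = \left(-291673\right) \frac{3}{1162} + 24 \cdot \frac{1}{260224} = - \frac{875019}{1162} + \frac{3}{32528} = - \frac{14231307273}{18898768}$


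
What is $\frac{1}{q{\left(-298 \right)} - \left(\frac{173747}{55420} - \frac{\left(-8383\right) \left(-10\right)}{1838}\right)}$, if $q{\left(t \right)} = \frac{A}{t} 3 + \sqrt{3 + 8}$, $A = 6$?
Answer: $\frac{2442555258998337596460}{102964721296438703790529} - \frac{57588610832204640400 \sqrt{11}}{102964721296438703790529} \approx 0.021867$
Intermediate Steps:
$q{\left(t \right)} = \sqrt{11} + \frac{18}{t}$ ($q{\left(t \right)} = \frac{6}{t} 3 + \sqrt{3 + 8} = \frac{18}{t} + \sqrt{11} = \sqrt{11} + \frac{18}{t}$)
$\frac{1}{q{\left(-298 \right)} - \left(\frac{173747}{55420} - \frac{\left(-8383\right) \left(-10\right)}{1838}\right)} = \frac{1}{\left(\sqrt{11} + \frac{18}{-298}\right) - \left(\frac{173747}{55420} - \frac{\left(-8383\right) \left(-10\right)}{1838}\right)} = \frac{1}{\left(\sqrt{11} + 18 \left(- \frac{1}{298}\right)\right) + \left(83830 \cdot \frac{1}{1838} - \frac{173747}{55420}\right)} = \frac{1}{\left(\sqrt{11} - \frac{9}{149}\right) + \left(\frac{41915}{919} - \frac{173747}{55420}\right)} = \frac{1}{\left(- \frac{9}{149} + \sqrt{11}\right) + \frac{2163255807}{50930980}} = \frac{1}{\frac{321866736423}{7588716020} + \sqrt{11}}$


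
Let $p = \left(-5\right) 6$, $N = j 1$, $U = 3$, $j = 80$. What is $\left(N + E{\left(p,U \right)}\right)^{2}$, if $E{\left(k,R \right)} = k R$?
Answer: $100$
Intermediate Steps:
$N = 80$ ($N = 80 \cdot 1 = 80$)
$p = -30$
$E{\left(k,R \right)} = R k$
$\left(N + E{\left(p,U \right)}\right)^{2} = \left(80 + 3 \left(-30\right)\right)^{2} = \left(80 - 90\right)^{2} = \left(-10\right)^{2} = 100$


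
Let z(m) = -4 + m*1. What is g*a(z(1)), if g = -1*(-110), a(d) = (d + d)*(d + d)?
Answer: 3960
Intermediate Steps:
z(m) = -4 + m
a(d) = 4*d² (a(d) = (2*d)*(2*d) = 4*d²)
g = 110
g*a(z(1)) = 110*(4*(-4 + 1)²) = 110*(4*(-3)²) = 110*(4*9) = 110*36 = 3960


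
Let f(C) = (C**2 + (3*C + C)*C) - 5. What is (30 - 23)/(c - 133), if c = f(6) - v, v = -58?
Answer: 7/100 ≈ 0.070000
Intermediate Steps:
f(C) = -5 + 5*C**2 (f(C) = (C**2 + (4*C)*C) - 5 = (C**2 + 4*C**2) - 5 = 5*C**2 - 5 = -5 + 5*C**2)
c = 233 (c = (-5 + 5*6**2) - 1*(-58) = (-5 + 5*36) + 58 = (-5 + 180) + 58 = 175 + 58 = 233)
(30 - 23)/(c - 133) = (30 - 23)/(233 - 133) = 7/100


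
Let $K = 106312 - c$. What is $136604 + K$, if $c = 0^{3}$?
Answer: $242916$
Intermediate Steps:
$c = 0$
$K = 106312$ ($K = 106312 - 0 = 106312 + 0 = 106312$)
$136604 + K = 136604 + 106312 = 242916$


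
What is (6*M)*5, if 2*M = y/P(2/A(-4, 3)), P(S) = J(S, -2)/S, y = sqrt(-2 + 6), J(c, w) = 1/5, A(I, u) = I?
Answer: -75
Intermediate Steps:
J(c, w) = 1/5
y = 2 (y = sqrt(4) = 2)
P(S) = 1/(5*S)
M = -5/2 (M = (2/((1/(5*((2/(-4)))))))/2 = (2/((1/(5*((2*(-1/4)))))))/2 = (2/((1/(5*(-1/2)))))/2 = (2/(((1/5)*(-2))))/2 = (2/(-2/5))/2 = (2*(-5/2))/2 = (1/2)*(-5) = -5/2 ≈ -2.5000)
(6*M)*5 = (6*(-5/2))*5 = -15*5 = -75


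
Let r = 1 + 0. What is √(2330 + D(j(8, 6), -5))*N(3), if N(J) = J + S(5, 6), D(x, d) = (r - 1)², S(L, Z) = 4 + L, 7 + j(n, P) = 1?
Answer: 12*√2330 ≈ 579.24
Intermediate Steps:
j(n, P) = -6 (j(n, P) = -7 + 1 = -6)
r = 1
D(x, d) = 0 (D(x, d) = (1 - 1)² = 0² = 0)
N(J) = 9 + J (N(J) = J + (4 + 5) = J + 9 = 9 + J)
√(2330 + D(j(8, 6), -5))*N(3) = √(2330 + 0)*(9 + 3) = √2330*12 = 12*√2330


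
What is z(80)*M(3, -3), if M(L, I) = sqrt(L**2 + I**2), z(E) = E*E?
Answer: 19200*sqrt(2) ≈ 27153.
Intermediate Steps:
z(E) = E**2
M(L, I) = sqrt(I**2 + L**2)
z(80)*M(3, -3) = 80**2*sqrt((-3)**2 + 3**2) = 6400*sqrt(9 + 9) = 6400*sqrt(18) = 6400*(3*sqrt(2)) = 19200*sqrt(2)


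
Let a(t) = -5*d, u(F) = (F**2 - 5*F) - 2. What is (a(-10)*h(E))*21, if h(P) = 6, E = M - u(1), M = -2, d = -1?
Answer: 630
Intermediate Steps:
u(F) = -2 + F**2 - 5*F
E = 4 (E = -2 - (-2 + 1**2 - 5*1) = -2 - (-2 + 1 - 5) = -2 - 1*(-6) = -2 + 6 = 4)
a(t) = 5 (a(t) = -5*(-1) = 5)
(a(-10)*h(E))*21 = (5*6)*21 = 30*21 = 630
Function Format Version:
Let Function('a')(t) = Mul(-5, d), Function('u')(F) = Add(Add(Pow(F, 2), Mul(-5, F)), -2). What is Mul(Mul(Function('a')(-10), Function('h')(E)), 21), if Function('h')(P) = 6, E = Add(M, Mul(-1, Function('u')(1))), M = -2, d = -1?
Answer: 630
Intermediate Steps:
Function('u')(F) = Add(-2, Pow(F, 2), Mul(-5, F))
E = 4 (E = Add(-2, Mul(-1, Add(-2, Pow(1, 2), Mul(-5, 1)))) = Add(-2, Mul(-1, Add(-2, 1, -5))) = Add(-2, Mul(-1, -6)) = Add(-2, 6) = 4)
Function('a')(t) = 5 (Function('a')(t) = Mul(-5, -1) = 5)
Mul(Mul(Function('a')(-10), Function('h')(E)), 21) = Mul(Mul(5, 6), 21) = Mul(30, 21) = 630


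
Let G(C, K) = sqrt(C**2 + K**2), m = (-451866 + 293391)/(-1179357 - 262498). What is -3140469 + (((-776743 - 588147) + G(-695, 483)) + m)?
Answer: -1299214848494/288371 + sqrt(716314) ≈ -4.5045e+6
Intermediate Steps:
m = 31695/288371 (m = -158475/(-1441855) = -158475*(-1/1441855) = 31695/288371 ≈ 0.10991)
-3140469 + (((-776743 - 588147) + G(-695, 483)) + m) = -3140469 + (((-776743 - 588147) + sqrt((-695)**2 + 483**2)) + 31695/288371) = -3140469 + ((-1364890 + sqrt(483025 + 233289)) + 31695/288371) = -3140469 + ((-1364890 + sqrt(716314)) + 31695/288371) = -3140469 + (-393594662495/288371 + sqrt(716314)) = -1299214848494/288371 + sqrt(716314)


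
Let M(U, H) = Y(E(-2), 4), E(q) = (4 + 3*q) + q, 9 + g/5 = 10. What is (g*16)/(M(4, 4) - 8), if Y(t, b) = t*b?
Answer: -10/3 ≈ -3.3333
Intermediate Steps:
g = 5 (g = -45 + 5*10 = -45 + 50 = 5)
E(q) = 4 + 4*q
Y(t, b) = b*t
M(U, H) = -16 (M(U, H) = 4*(4 + 4*(-2)) = 4*(4 - 8) = 4*(-4) = -16)
(g*16)/(M(4, 4) - 8) = (5*16)/(-16 - 8) = 80/(-24) = 80*(-1/24) = -10/3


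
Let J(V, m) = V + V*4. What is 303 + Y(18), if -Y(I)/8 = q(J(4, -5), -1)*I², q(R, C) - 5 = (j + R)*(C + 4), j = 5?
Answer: -207057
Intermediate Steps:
J(V, m) = 5*V (J(V, m) = V + 4*V = 5*V)
q(R, C) = 5 + (4 + C)*(5 + R) (q(R, C) = 5 + (5 + R)*(C + 4) = 5 + (5 + R)*(4 + C) = 5 + (4 + C)*(5 + R))
Y(I) = -640*I² (Y(I) = -8*(25 + 4*(5*4) + 5*(-1) - 5*4)*I² = -8*(25 + 4*20 - 5 - 1*20)*I² = -8*(25 + 80 - 5 - 20)*I² = -640*I²)
303 + Y(18) = 303 - 640*18² = 303 - 640*324 = 303 - 207360 = -207057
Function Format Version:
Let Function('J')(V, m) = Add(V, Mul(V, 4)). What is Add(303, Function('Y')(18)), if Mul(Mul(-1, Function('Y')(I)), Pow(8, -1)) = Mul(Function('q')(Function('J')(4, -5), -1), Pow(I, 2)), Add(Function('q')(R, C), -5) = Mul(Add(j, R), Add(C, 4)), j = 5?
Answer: -207057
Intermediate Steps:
Function('J')(V, m) = Mul(5, V) (Function('J')(V, m) = Add(V, Mul(4, V)) = Mul(5, V))
Function('q')(R, C) = Add(5, Mul(Add(4, C), Add(5, R))) (Function('q')(R, C) = Add(5, Mul(Add(5, R), Add(C, 4))) = Add(5, Mul(Add(5, R), Add(4, C))) = Add(5, Mul(Add(4, C), Add(5, R))))
Function('Y')(I) = Mul(-640, Pow(I, 2)) (Function('Y')(I) = Mul(-8, Mul(Add(25, Mul(4, Mul(5, 4)), Mul(5, -1), Mul(-1, Mul(5, 4))), Pow(I, 2))) = Mul(-8, Mul(Add(25, Mul(4, 20), -5, Mul(-1, 20)), Pow(I, 2))) = Mul(-8, Mul(Add(25, 80, -5, -20), Pow(I, 2))) = Mul(-8, Mul(80, Pow(I, 2))) = Mul(-640, Pow(I, 2)))
Add(303, Function('Y')(18)) = Add(303, Mul(-640, Pow(18, 2))) = Add(303, Mul(-640, 324)) = Add(303, -207360) = -207057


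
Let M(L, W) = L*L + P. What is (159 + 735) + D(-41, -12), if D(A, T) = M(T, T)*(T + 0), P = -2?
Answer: -810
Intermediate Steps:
M(L, W) = -2 + L² (M(L, W) = L*L - 2 = L² - 2 = -2 + L²)
D(A, T) = T*(-2 + T²) (D(A, T) = (-2 + T²)*(T + 0) = (-2 + T²)*T = T*(-2 + T²))
(159 + 735) + D(-41, -12) = (159 + 735) - 12*(-2 + (-12)²) = 894 - 12*(-2 + 144) = 894 - 12*142 = 894 - 1704 = -810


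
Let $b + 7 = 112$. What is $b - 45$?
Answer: $60$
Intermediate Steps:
$b = 105$ ($b = -7 + 112 = 105$)
$b - 45 = 105 - 45 = 60$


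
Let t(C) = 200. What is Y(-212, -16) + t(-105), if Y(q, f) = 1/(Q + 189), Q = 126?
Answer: 63001/315 ≈ 200.00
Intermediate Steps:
Y(q, f) = 1/315 (Y(q, f) = 1/(126 + 189) = 1/315)
Y(-212, -16) + t(-105) = 1/315 + 200 = 63001/315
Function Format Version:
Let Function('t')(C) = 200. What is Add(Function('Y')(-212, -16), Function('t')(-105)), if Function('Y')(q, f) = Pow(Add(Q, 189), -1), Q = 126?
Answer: Rational(63001, 315) ≈ 200.00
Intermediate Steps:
Function('Y')(q, f) = Rational(1, 315) (Function('Y')(q, f) = Pow(Add(126, 189), -1) = Pow(315, -1) = Rational(1, 315))
Add(Function('Y')(-212, -16), Function('t')(-105)) = Add(Rational(1, 315), 200) = Rational(63001, 315)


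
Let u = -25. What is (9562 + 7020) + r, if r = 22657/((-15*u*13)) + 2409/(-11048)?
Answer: 893328508661/53859000 ≈ 16586.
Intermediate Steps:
r = 238570661/53859000 (r = 22657/((-15*(-25)*13)) + 2409/(-11048) = 22657/((375*13)) + 2409*(-1/11048) = 22657/4875 - 2409/11048 = 238570661/53859000 ≈ 4.4295)
(9562 + 7020) + r = (9562 + 7020) + 238570661/53859000 = 16582 + 238570661/53859000 = 893328508661/53859000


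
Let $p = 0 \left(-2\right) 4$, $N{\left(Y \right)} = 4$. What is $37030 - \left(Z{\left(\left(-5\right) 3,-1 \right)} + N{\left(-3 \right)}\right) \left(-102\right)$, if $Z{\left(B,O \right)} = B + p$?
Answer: $35908$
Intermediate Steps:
$p = 0$ ($p = 0 \cdot 4 = 0$)
$Z{\left(B,O \right)} = B$ ($Z{\left(B,O \right)} = B + 0 = B$)
$37030 - \left(Z{\left(\left(-5\right) 3,-1 \right)} + N{\left(-3 \right)}\right) \left(-102\right) = 37030 - \left(\left(-5\right) 3 + 4\right) \left(-102\right) = 37030 - \left(-15 + 4\right) \left(-102\right) = 37030 - \left(-11\right) \left(-102\right) = 37030 - 1122 = 35908$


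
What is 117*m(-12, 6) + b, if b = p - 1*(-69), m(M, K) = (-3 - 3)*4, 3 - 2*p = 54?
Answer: -5529/2 ≈ -2764.5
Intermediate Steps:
p = -51/2 (p = 3/2 - ½*54 = 3/2 - 27 = -51/2 ≈ -25.500)
m(M, K) = -24 (m(M, K) = -6*4 = -24)
b = 87/2 (b = -51/2 - 1*(-69) = -51/2 + 69 = 87/2 ≈ 43.500)
117*m(-12, 6) + b = 117*(-24) + 87/2 = -2808 + 87/2 = -5529/2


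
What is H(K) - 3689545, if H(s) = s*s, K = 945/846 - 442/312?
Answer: -1173629477759/318096 ≈ -3.6895e+6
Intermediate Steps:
K = -169/564 (K = 945*(1/846) - 442*1/312 = 105/94 - 17/12 = -169/564 ≈ -0.29965)
H(s) = s²
H(K) - 3689545 = (-169/564)² - 3689545 = 28561/318096 - 3689545 = -1173629477759/318096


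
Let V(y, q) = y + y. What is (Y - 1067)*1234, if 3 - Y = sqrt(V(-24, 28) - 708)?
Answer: -1312976 - 7404*I*sqrt(21) ≈ -1.313e+6 - 33929.0*I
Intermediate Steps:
V(y, q) = 2*y
Y = 3 - 6*I*sqrt(21) (Y = 3 - sqrt(2*(-24) - 708) = 3 - sqrt(-48 - 708) = 3 - sqrt(-756) = 3 - 6*I*sqrt(21) ≈ 3.0 - 27.495*I)
(Y - 1067)*1234 = ((3 - 6*I*sqrt(21)) - 1067)*1234 = (-1064 - 6*I*sqrt(21))*1234 = -1312976 - 7404*I*sqrt(21)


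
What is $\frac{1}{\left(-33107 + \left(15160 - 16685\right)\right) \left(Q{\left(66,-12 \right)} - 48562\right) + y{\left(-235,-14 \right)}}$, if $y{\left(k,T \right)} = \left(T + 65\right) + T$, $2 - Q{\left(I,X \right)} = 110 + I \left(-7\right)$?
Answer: $\frac{1}{1669539493} \approx 5.9897 \cdot 10^{-10}$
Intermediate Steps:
$Q{\left(I,X \right)} = -108 + 7 I$ ($Q{\left(I,X \right)} = 2 - \left(110 + I \left(-7\right)\right) = 2 - \left(110 - 7 I\right) = 2 + \left(-110 + 7 I\right) = -108 + 7 I$)
$y{\left(k,T \right)} = 65 + 2 T$ ($y{\left(k,T \right)} = \left(65 + T\right) + T = 65 + 2 T$)
$\frac{1}{\left(-33107 + \left(15160 - 16685\right)\right) \left(Q{\left(66,-12 \right)} - 48562\right) + y{\left(-235,-14 \right)}} = \frac{1}{\left(-33107 + \left(15160 - 16685\right)\right) \left(\left(-108 + 7 \cdot 66\right) - 48562\right) + \left(65 + 2 \left(-14\right)\right)} = \frac{1}{\left(-33107 - 1525\right) \left(\left(-108 + 462\right) - 48562\right) + \left(65 - 28\right)} = \frac{1}{- 34632 \left(354 - 48562\right) + 37} = \frac{1}{\left(-34632\right) \left(-48208\right) + 37} = \frac{1}{1669539456 + 37} = \frac{1}{1669539493}$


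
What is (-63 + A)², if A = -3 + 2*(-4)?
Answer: 5476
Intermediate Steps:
A = -11 (A = -3 - 8 = -11)
(-63 + A)² = (-63 - 11)² = (-74)² = 5476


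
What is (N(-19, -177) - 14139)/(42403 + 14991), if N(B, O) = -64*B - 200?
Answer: -13123/57394 ≈ -0.22865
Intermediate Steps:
N(B, O) = -200 - 64*B
(N(-19, -177) - 14139)/(42403 + 14991) = ((-200 - 64*(-19)) - 14139)/(42403 + 14991) = ((-200 + 1216) - 14139)/57394 = (1016 - 14139)*(1/57394) = -13123*1/57394 = -13123/57394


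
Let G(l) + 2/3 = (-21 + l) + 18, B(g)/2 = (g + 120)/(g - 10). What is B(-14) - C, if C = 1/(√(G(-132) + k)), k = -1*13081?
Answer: -53/6 + I*√4758/7930 ≈ -8.8333 + 0.0086984*I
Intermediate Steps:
B(g) = 2*(120 + g)/(-10 + g) (B(g) = 2*((g + 120)/(g - 10)) = 2*((120 + g)/(-10 + g)) = 2*(120 + g)/(-10 + g))
G(l) = -11/3 + l (G(l) = -⅔ + ((-21 + l) + 18) = -⅔ + (-3 + l) = -11/3 + l)
k = -13081
C = -I*√4758/7930 (C = 1/(√((-11/3 - 132) - 13081)) = 1/(√(-407/3 - 13081)) = 1/(√(-39650/3)) = 1/(5*I*√4758/3) = -I*√4758/7930 ≈ -0.0086984*I)
B(-14) - C = 2*(120 - 14)/(-10 - 14) - (-1)*I*√4758/7930 = 2*106/(-24) + I*√4758/7930 = 2*(-1/24)*106 + I*√4758/7930 = -53/6 + I*√4758/7930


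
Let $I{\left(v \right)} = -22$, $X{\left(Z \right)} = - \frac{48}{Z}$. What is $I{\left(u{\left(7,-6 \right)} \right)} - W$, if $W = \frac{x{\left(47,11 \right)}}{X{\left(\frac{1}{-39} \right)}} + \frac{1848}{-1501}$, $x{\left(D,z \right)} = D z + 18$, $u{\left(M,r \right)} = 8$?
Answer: $- \frac{59160763}{2809872} \approx -21.055$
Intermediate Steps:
$x{\left(D,z \right)} = 18 + D z$
$W = - \frac{2656421}{2809872}$ ($W = \frac{18 + 47 \cdot 11}{\left(-48\right) \frac{1}{\frac{1}{-39}}} + \frac{1848}{-1501} = \frac{18 + 517}{\left(-48\right) \frac{1}{- \frac{1}{39}}} + 1848 \left(- \frac{1}{1501}\right) = \frac{535}{\left(-48\right) \left(-39\right)} - \frac{1848}{1501} = \frac{535}{1872} - \frac{1848}{1501} = - \frac{2656421}{2809872} \approx -0.94539$)
$I{\left(u{\left(7,-6 \right)} \right)} - W = -22 - - \frac{2656421}{2809872} = -22 + \frac{2656421}{2809872} = - \frac{59160763}{2809872}$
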